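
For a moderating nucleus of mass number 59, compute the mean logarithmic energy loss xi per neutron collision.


xi = 1 + (A-1)^2/(2A) * ln((A-1)/(A+1))
xi = 1 + (59-1)^2/(2*59) * ln((59-1)/(59 +1))
xi = 0.033518

0.033518


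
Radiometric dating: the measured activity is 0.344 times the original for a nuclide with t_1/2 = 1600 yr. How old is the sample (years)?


lambda = ln(2) / t_half = ln(2) / 1600 = 4.332170e-04 /yr
t = -ln(A/A0) / lambda
t = -ln(0.344) / 4.332170e-04
t = 2463.2 yr

2463.2


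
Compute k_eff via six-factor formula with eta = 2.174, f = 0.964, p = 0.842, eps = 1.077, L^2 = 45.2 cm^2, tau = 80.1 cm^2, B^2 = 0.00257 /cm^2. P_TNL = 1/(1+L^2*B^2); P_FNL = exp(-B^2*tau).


k_inf = eta*f*p*eps = 2.174*0.964*0.842*1.077 = 1.900485
P_TNL = 1/(1 + L^2*B^2) = 1/(1 + 45.2*0.00257) = 0.8959257
P_FNL = exp(-B^2*tau) = exp(-0.00257*80.1) = 0.8139495
k_eff = k_inf * P_TNL * P_FNL = 1.900485 * 0.8959257 * 0.8139495
k_eff = 1.3859

1.3859


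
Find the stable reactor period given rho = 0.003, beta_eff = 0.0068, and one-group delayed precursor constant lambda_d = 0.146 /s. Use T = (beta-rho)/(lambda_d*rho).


T = (beta - rho) / (lambda_d * rho)
T = (0.0068 - 0.003) / (0.146 * 0.003)
T = 8.6758 s

8.6758


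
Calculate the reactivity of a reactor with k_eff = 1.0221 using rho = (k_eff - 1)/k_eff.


rho = (k_eff - 1) / k_eff
rho = (1.0221 - 1) / 1.0221
rho = 0.021622

0.021622


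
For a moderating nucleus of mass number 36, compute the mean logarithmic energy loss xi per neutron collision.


xi = 1 + (A-1)^2/(2A) * ln((A-1)/(A+1))
xi = 1 + (36-1)^2/(2*36) * ln((36-1)/(36 +1))
xi = 0.054541

0.054541


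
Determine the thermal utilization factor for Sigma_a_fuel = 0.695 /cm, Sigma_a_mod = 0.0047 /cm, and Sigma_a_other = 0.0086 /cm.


f = Sigma_a_fuel / (Sigma_a_fuel + Sigma_a_mod + Sigma_a_other)
f = 0.695 / (0.695 + 0.0047 + 0.0086)
f = 0.98122

0.98122


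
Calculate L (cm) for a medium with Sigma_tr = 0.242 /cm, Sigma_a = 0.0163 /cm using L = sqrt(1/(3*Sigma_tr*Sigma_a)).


D = 1 / (3 * Sigma_tr) = 1 / (3 * 0.242) = 1.377410 cm
L = sqrt(D / Sigma_a)
L = sqrt(1.377410 / 0.0163)
L = 9.1926 cm

9.1926


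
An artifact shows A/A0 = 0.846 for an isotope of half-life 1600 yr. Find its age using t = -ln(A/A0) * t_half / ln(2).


lambda = ln(2) / t_half = ln(2) / 1600 = 4.332170e-04 /yr
t = -ln(A/A0) / lambda
t = -ln(0.846) / 4.332170e-04
t = 386.03 yr

386.03


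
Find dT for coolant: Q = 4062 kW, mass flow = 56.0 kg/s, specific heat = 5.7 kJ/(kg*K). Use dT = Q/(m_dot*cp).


dT = Q / (m_dot * cp)
dT = 4062 / (56.0 * 5.7)
dT = 12.726 C

12.726


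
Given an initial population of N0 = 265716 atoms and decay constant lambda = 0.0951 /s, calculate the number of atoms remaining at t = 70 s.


N = N0 * exp(-lambda * t)
N = 265716 * exp(-0.0951 * 70)
N = 341.44

341.44


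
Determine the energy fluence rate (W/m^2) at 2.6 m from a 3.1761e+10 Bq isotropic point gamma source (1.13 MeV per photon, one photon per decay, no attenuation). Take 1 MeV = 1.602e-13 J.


psi = A * E * 1.602e-13 / (4*pi*r^2)
psi = 3.1761e+10 * 1.13 * 1.602e-13 / (4*pi*2.6^2)
psi = 6.7683e-05 W/m^2

6.7683e-05


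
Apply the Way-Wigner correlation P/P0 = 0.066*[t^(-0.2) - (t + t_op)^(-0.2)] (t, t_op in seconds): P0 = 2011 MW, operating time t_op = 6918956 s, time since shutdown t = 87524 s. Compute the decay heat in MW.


P/P0 = 0.066 * [t^(-0.2) - (t + t_op)^(-0.2)]
P/P0 = 0.066 * [87524^(-0.2) - (87524 + 6918956)^(-0.2)]
P/P0 = 0.066 * [0.1027010 - 0.04274645] = 0.003957000
P = 2011 * 0.003957000 = 7.9575 MW

7.9575


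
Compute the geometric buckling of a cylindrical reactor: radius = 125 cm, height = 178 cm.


B^2 = (2.405/R)^2 + (pi/H)^2
B^2 = (2.405/125)^2 + (pi/178)^2
B^2 = 6.8168e-04 /cm^2

6.8168e-04


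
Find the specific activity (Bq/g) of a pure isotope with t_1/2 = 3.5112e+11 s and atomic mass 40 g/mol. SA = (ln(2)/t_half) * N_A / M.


lambda = ln(2) / t_half = ln(2) / 3.5112e+11 = 1.974103e-12 /s
SA = lambda * N_A / M
SA = 1.974103e-12 * 6.022e23 / 40
SA = 2.9720e+10 Bq/g

2.9720e+10


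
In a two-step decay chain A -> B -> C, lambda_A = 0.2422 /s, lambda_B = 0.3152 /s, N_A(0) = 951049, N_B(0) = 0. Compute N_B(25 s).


N_B(t) = lambda_A * N_A0 / (lambda_B - lambda_A) * [exp(-lambda_A*t) - exp(-lambda_B*t)]
exp(-0.2422*25) = 0.002346102; exp(-0.3152*25) = 3.782331e-04
N_B = 0.2422 * 951049 / (0.3152 - 0.2422) * (0.002346102 - 3.782331e-04)
N_B = 6209.4

6209.4


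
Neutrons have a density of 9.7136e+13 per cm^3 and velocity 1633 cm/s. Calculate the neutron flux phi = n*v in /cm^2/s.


phi = n * v
phi = 9.7136e+13 * 1633
phi = 1.5862e+17 /cm^2/s

1.5862e+17


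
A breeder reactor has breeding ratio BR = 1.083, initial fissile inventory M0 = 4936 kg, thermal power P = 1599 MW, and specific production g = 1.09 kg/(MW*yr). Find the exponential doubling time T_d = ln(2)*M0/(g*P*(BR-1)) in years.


Breeding gain G = BR - 1 = 1.083 - 1 = 0.083
Fissile production rate = g * P * G = 1.09 * 1599 * 0.083 = 144.66153 kg/yr
T_d = ln(2) * M0 / (g * P * G)
T_d = ln(2) * 4936 / 144.66153 = 23.651 yr

23.651


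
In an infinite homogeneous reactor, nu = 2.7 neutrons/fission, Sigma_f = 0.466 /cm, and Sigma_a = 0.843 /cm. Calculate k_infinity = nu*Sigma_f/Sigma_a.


k_inf = nu * Sigma_f / Sigma_a
k_inf = 2.7 * 0.466 / 0.843
k_inf = 1.4925

1.4925


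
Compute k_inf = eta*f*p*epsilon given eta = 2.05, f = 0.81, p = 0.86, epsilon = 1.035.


k_inf = eta * f * p * epsilon
k_inf = 2.05 * 0.81 * 0.86 * 1.035
k_inf = 1.4780

1.4780


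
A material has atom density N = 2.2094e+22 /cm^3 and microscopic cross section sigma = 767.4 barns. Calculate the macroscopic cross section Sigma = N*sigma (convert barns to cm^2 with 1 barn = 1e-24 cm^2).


Sigma = N * sigma_barns * 1e-24
Sigma = 2.2094e+22 * 767.4 * 1e-24
Sigma = 16.955 /cm

16.955


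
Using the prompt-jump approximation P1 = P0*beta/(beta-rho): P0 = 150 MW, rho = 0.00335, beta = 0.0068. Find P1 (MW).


P1/P0 = beta / (beta - rho)
P1/P0 = 0.0068 / (0.0068 - 0.00335) = 1.971014
P1 = 150 * 1.971014 = 295.65 MW

295.65


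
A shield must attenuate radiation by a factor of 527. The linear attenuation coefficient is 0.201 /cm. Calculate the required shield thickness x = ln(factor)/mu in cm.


x = ln(factor) / mu
x = ln(527) / 0.201
x = 31.180 cm

31.180


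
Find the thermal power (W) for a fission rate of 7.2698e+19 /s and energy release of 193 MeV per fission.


P = fission_rate * E_MeV * 1.602e-13
P = 7.2698e+19 * 193 * 1.602e-13
P = 2.2477e+09 W

2.2477e+09


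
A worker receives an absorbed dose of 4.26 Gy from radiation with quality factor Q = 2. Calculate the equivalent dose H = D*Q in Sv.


H = D * Q
H = 4.26 * 2
H = 8.5200 Sv

8.5200


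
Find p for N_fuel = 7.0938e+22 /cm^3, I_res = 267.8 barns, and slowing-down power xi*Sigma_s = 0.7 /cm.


p = exp(-N * I * 1e-24 / (xi*Sigma_s))
p = exp(-7.0938e+22 * 267.8 * 1e-24 / 0.7)
p = 1.6359e-12

1.6359e-12


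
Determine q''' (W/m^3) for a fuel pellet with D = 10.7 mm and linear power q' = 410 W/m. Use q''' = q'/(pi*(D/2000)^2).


r = D / 2 / 1000 = 10.7 / 2 / 1000 = 0.00535 m
q''' = q' / (pi * r^2)
q''' = 410 / (pi * 0.00535^2)
q''' = 4.5596e+06 W/m^3

4.5596e+06


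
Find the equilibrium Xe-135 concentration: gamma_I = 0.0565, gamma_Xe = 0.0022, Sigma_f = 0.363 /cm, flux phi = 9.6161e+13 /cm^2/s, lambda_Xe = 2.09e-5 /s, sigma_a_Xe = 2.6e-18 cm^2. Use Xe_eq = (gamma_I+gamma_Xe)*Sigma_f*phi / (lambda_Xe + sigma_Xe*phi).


Xe_eq = (gamma_I + gamma_Xe) * Sigma_f * phi / (lambda_Xe + sigma_Xe * phi)
Numerator = (0.0565 + 0.0022) * 0.363 * 9.6161e+13 = 2.049008e+12
Denominator = 2.09e-5 + 2.6e-18 * 9.6161e+13 = 2.709186e-04
Xe_eq = 2.049008e+12 / 2.709186e-04 = 7.5632e+15 /cm^3

7.5632e+15


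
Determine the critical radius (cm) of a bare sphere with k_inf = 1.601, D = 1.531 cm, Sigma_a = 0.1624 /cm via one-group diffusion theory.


L^2 = D / Sigma_a = 1.531 / 0.1624 = 9.427340 cm^2
B_m^2 = (k_inf - 1) / L^2 = (1.601 - 1) / 9.427340 = 0.06375075 /cm^2
For a bare sphere: B_g = pi/R, so R_c = pi / sqrt(B_m^2)
R_c = pi / sqrt(0.06375075) = 12.442 cm

12.442


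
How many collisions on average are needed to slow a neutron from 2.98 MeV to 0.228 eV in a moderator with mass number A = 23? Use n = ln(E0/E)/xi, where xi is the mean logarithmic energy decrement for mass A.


xi = 1 + (A-1)^2/(2A)*ln((A-1)/(A+1)) = 0.08448899 (for A = 23)
n = ln(E0/E) / xi
n = ln(2.98e6 / 0.228) / 0.08448899
n = ln(1.307018e+07) / 0.08448899 = 193.94

193.94


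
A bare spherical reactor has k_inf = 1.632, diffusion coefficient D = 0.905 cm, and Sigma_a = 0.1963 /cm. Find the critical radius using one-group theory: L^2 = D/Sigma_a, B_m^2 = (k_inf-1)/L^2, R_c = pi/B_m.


L^2 = D / Sigma_a = 0.905 / 0.1963 = 4.610290 cm^2
B_m^2 = (k_inf - 1) / L^2 = (1.632 - 1) / 4.610290 = 0.1370847 /cm^2
For a bare sphere: B_g = pi/R, so R_c = pi / sqrt(B_m^2)
R_c = pi / sqrt(0.1370847) = 8.4851 cm

8.4851


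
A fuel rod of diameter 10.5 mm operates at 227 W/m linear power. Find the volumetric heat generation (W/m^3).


r = D / 2 / 1000 = 10.5 / 2 / 1000 = 0.00525 m
q''' = q' / (pi * r^2)
q''' = 227 / (pi * 0.00525^2)
q''' = 2.6215e+06 W/m^3

2.6215e+06


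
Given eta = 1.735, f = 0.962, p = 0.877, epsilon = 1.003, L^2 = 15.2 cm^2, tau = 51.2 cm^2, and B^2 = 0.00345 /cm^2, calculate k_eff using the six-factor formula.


k_inf = eta*f*p*eps = 1.735*0.962*0.877*1.003 = 1.468166
P_TNL = 1/(1 + L^2*B^2) = 1/(1 + 15.2*0.00345) = 0.9501729
P_FNL = exp(-B^2*tau) = exp(-0.00345*51.2) = 0.8380814
k_eff = k_inf * P_TNL * P_FNL = 1.468166 * 0.9501729 * 0.8380814
k_eff = 1.1691

1.1691


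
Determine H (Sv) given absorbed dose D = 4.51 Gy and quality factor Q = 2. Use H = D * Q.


H = D * Q
H = 4.51 * 2
H = 9.0200 Sv

9.0200


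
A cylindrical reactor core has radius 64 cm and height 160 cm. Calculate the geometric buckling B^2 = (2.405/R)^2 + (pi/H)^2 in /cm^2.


B^2 = (2.405/R)^2 + (pi/H)^2
B^2 = (2.405/64)^2 + (pi/160)^2
B^2 = 0.0017976 /cm^2

0.0017976


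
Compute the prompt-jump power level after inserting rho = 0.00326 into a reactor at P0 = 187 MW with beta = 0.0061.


P1/P0 = beta / (beta - rho)
P1/P0 = 0.0061 / (0.0061 - 0.00326) = 2.147887
P1 = 187 * 2.147887 = 401.65 MW

401.65


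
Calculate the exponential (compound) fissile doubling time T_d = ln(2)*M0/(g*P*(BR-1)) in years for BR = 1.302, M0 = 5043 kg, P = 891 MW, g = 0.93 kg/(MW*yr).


Breeding gain G = BR - 1 = 1.302 - 1 = 0.302
Fissile production rate = g * P * G = 0.93 * 891 * 0.302 = 250.24626 kg/yr
T_d = ln(2) * M0 / (g * P * G)
T_d = ln(2) * 5043 / 250.24626 = 13.968 yr

13.968


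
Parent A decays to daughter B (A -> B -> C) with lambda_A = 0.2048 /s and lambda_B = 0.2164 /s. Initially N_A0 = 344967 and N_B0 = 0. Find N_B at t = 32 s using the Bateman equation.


N_B(t) = lambda_A * N_A0 / (lambda_B - lambda_A) * [exp(-lambda_A*t) - exp(-lambda_B*t)]
exp(-0.2048*32) = 0.001424976; exp(-0.2164*32) = 9.830997e-04
N_B = 0.2048 * 344967 / (0.2164 - 0.2048) * (0.001424976 - 9.830997e-04)
N_B = 2691.2

2691.2


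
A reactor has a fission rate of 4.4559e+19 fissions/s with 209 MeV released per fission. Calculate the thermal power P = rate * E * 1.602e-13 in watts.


P = fission_rate * E_MeV * 1.602e-13
P = 4.4559e+19 * 209 * 1.602e-13
P = 1.4919e+09 W

1.4919e+09


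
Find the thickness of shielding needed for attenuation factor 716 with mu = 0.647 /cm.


x = ln(factor) / mu
x = ln(716) / 0.647
x = 10.160 cm

10.160


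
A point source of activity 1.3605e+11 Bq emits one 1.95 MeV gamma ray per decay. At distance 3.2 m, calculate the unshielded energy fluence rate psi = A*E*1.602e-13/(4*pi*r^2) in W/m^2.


psi = A * E * 1.602e-13 / (4*pi*r^2)
psi = 1.3605e+11 * 1.95 * 1.602e-13 / (4*pi*3.2^2)
psi = 3.3028e-04 W/m^2

3.3028e-04


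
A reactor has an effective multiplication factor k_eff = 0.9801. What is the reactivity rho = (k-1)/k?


rho = (k_eff - 1) / k_eff
rho = (0.9801 - 1) / 0.9801
rho = -0.020304

-0.020304


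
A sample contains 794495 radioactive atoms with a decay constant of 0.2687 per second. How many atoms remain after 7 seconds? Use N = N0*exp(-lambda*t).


N = N0 * exp(-lambda * t)
N = 794495 * exp(-0.2687 * 7)
N = 121123

121123


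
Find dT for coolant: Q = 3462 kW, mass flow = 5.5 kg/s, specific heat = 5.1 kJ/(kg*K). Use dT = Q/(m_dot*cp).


dT = Q / (m_dot * cp)
dT = 3462 / (5.5 * 5.1)
dT = 123.42 C

123.42


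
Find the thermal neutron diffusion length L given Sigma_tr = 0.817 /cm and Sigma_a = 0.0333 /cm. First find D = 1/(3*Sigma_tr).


D = 1 / (3 * Sigma_tr) = 1 / (3 * 0.817) = 0.4079967 cm
L = sqrt(D / Sigma_a)
L = sqrt(0.4079967 / 0.0333)
L = 3.5003 cm

3.5003


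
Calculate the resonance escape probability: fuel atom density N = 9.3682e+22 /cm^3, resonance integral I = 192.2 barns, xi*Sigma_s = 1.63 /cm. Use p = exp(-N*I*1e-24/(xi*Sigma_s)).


p = exp(-N * I * 1e-24 / (xi*Sigma_s))
p = exp(-9.3682e+22 * 192.2 * 1e-24 / 1.63)
p = 1.5944e-05

1.5944e-05


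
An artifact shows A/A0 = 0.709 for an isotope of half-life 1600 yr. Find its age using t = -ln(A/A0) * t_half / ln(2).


lambda = ln(2) / t_half = ln(2) / 1600 = 4.332170e-04 /yr
t = -ln(A/A0) / lambda
t = -ln(0.709) / 4.332170e-04
t = 793.83 yr

793.83


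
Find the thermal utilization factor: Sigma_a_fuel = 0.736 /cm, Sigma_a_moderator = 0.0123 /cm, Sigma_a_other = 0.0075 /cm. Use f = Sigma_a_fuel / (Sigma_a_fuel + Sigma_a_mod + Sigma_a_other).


f = Sigma_a_fuel / (Sigma_a_fuel + Sigma_a_mod + Sigma_a_other)
f = 0.736 / (0.736 + 0.0123 + 0.0075)
f = 0.97380

0.97380


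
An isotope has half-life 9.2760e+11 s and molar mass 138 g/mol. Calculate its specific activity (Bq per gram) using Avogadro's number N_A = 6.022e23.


lambda = ln(2) / t_half = ln(2) / 9.2760e+11 = 7.472479e-13 /s
SA = lambda * N_A / M
SA = 7.472479e-13 * 6.022e23 / 138
SA = 3.2608e+09 Bq/g

3.2608e+09


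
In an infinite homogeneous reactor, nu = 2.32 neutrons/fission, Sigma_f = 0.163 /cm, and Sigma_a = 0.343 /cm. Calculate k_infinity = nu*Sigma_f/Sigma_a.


k_inf = nu * Sigma_f / Sigma_a
k_inf = 2.32 * 0.163 / 0.343
k_inf = 1.1025

1.1025


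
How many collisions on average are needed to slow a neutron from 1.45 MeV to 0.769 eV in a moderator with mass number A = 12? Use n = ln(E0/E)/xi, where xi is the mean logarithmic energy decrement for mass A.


xi = 1 + (A-1)^2/(2A)*ln((A-1)/(A+1)) = 0.1577690 (for A = 12)
n = ln(E0/E) / xi
n = ln(1.45e6 / 0.769) / 0.1577690
n = ln(1.885566e+06) / 0.1577690 = 91.588

91.588


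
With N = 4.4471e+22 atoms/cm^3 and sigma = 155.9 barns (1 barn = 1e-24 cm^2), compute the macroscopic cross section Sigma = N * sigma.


Sigma = N * sigma_barns * 1e-24
Sigma = 4.4471e+22 * 155.9 * 1e-24
Sigma = 6.9330 /cm

6.9330


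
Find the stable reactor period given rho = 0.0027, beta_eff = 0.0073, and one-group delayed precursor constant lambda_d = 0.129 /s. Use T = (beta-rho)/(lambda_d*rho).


T = (beta - rho) / (lambda_d * rho)
T = (0.0073 - 0.0027) / (0.129 * 0.0027)
T = 13.207 s

13.207


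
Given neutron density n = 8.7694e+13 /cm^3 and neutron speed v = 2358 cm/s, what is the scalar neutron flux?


phi = n * v
phi = 8.7694e+13 * 2358
phi = 2.0678e+17 /cm^2/s

2.0678e+17


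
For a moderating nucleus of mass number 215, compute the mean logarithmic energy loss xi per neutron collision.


xi = 1 + (A-1)^2/(2A) * ln((A-1)/(A+1))
xi = 1 + (215-1)^2/(2*215) * ln((215-1)/(215 +1))
xi = 0.0092735

0.0092735


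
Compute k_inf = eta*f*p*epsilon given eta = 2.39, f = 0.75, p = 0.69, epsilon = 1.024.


k_inf = eta * f * p * epsilon
k_inf = 2.39 * 0.75 * 0.69 * 1.024
k_inf = 1.2665

1.2665


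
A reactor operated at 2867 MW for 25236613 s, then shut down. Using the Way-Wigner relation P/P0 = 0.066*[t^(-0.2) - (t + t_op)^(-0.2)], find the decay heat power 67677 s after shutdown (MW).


P/P0 = 0.066 * [t^(-0.2) - (t + t_op)^(-0.2)]
P/P0 = 0.066 * [67677^(-0.2) - (67677 + 25236613)^(-0.2)]
P/P0 = 0.066 * [0.1081214 - 0.03306444] = 0.004953759
P = 2867 * 0.004953759 = 14.202 MW

14.202


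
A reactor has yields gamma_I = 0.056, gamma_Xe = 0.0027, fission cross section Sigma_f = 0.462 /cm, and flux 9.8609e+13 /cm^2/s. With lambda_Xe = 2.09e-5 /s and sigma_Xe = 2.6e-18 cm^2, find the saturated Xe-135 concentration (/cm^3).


Xe_eq = (gamma_I + gamma_Xe) * Sigma_f * phi / (lambda_Xe + sigma_Xe * phi)
Numerator = (0.056 + 0.0027) * 0.462 * 9.8609e+13 = 2.674217e+12
Denominator = 2.09e-5 + 2.6e-18 * 9.8609e+13 = 2.772834e-04
Xe_eq = 2.674217e+12 / 2.772834e-04 = 9.6443e+15 /cm^3

9.6443e+15


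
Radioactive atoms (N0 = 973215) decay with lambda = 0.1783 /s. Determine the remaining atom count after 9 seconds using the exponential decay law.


N = N0 * exp(-lambda * t)
N = 973215 * exp(-0.1783 * 9)
N = 195567

195567


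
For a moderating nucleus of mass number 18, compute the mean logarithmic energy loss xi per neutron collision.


xi = 1 + (A-1)^2/(2A) * ln((A-1)/(A+1))
xi = 1 + (18-1)^2/(2*18) * ln((18-1)/(18 +1))
xi = 0.10711

0.10711


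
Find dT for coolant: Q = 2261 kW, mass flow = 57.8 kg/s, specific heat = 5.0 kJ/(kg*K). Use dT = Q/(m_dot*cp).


dT = Q / (m_dot * cp)
dT = 2261 / (57.8 * 5.0)
dT = 7.8235 C

7.8235


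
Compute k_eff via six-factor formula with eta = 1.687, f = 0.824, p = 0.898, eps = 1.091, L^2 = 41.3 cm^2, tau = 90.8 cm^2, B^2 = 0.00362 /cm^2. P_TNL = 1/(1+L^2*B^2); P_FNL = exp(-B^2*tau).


k_inf = eta*f*p*eps = 1.687*0.824*0.898*1.091 = 1.361894
P_TNL = 1/(1 + L^2*B^2) = 1/(1 + 41.3*0.00362) = 0.8699389
P_FNL = exp(-B^2*tau) = exp(-0.00362*90.8) = 0.7198618
k_eff = k_inf * P_TNL * P_FNL = 1.361894 * 0.8699389 * 0.7198618
k_eff = 0.85287

0.85287


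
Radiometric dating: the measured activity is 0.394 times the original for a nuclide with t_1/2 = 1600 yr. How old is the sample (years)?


lambda = ln(2) / t_half = ln(2) / 1600 = 4.332170e-04 /yr
t = -ln(A/A0) / lambda
t = -ln(0.394) / 4.332170e-04
t = 2150.0 yr

2150.0


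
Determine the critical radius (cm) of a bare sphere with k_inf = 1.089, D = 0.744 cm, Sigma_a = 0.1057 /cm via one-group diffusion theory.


L^2 = D / Sigma_a = 0.744 / 0.1057 = 7.038789 cm^2
B_m^2 = (k_inf - 1) / L^2 = (1.089 - 1) / 7.038789 = 0.01264422 /cm^2
For a bare sphere: B_g = pi/R, so R_c = pi / sqrt(B_m^2)
R_c = pi / sqrt(0.01264422) = 27.939 cm

27.939


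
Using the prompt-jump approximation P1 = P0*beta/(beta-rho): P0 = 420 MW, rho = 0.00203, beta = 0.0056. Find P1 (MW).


P1/P0 = beta / (beta - rho)
P1/P0 = 0.0056 / (0.0056 - 0.00203) = 1.568627
P1 = 420 * 1.568627 = 658.82 MW

658.82


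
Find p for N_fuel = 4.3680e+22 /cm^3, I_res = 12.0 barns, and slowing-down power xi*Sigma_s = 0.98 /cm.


p = exp(-N * I * 1e-24 / (xi*Sigma_s))
p = exp(-4.3680e+22 * 12.0 * 1e-24 / 0.98)
p = 0.58575

0.58575


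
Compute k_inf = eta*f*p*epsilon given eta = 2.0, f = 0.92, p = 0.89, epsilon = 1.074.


k_inf = eta * f * p * epsilon
k_inf = 2.0 * 0.92 * 0.89 * 1.074
k_inf = 1.7588

1.7588


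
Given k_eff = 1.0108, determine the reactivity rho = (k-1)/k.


rho = (k_eff - 1) / k_eff
rho = (1.0108 - 1) / 1.0108
rho = 0.010685

0.010685


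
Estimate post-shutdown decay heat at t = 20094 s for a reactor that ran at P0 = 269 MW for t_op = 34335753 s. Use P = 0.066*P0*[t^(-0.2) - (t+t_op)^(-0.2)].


P/P0 = 0.066 * [t^(-0.2) - (t + t_op)^(-0.2)]
P/P0 = 0.066 * [20094^(-0.2) - (20094 + 34335753)^(-0.2)]
P/P0 = 0.066 * [0.1378436 - 0.03110283] = 0.007044891
P = 269 * 0.007044891 = 1.8951 MW

1.8951


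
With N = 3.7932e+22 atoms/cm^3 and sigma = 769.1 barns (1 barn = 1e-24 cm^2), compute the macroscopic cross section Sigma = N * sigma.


Sigma = N * sigma_barns * 1e-24
Sigma = 3.7932e+22 * 769.1 * 1e-24
Sigma = 29.174 /cm

29.174


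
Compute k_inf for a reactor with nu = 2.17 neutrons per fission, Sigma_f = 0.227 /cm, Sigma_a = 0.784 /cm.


k_inf = nu * Sigma_f / Sigma_a
k_inf = 2.17 * 0.227 / 0.784
k_inf = 0.62830

0.62830


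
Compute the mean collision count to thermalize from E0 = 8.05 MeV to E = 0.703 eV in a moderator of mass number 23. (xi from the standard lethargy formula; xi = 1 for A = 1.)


xi = 1 + (A-1)^2/(2A)*ln((A-1)/(A+1)) = 0.08448899 (for A = 23)
n = ln(E0/E) / xi
n = ln(8.05e6 / 0.703) / 0.08448899
n = ln(1.145092e+07) / 0.08448899 = 192.38

192.38


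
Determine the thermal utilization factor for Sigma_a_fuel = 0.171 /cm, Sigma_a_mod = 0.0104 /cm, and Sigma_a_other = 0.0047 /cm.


f = Sigma_a_fuel / (Sigma_a_fuel + Sigma_a_mod + Sigma_a_other)
f = 0.171 / (0.171 + 0.0104 + 0.0047)
f = 0.91886

0.91886


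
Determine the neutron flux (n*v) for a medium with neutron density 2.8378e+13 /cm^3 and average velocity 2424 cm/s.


phi = n * v
phi = 2.8378e+13 * 2424
phi = 6.8788e+16 /cm^2/s

6.8788e+16


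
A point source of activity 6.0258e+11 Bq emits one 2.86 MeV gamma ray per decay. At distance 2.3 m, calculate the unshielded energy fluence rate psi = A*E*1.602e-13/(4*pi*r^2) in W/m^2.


psi = A * E * 1.602e-13 / (4*pi*r^2)
psi = 6.0258e+11 * 2.86 * 1.602e-13 / (4*pi*2.3^2)
psi = 0.0041532 W/m^2

0.0041532


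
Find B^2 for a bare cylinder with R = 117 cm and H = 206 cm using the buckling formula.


B^2 = (2.405/R)^2 + (pi/H)^2
B^2 = (2.405/117)^2 + (pi/206)^2
B^2 = 6.5511e-04 /cm^2

6.5511e-04


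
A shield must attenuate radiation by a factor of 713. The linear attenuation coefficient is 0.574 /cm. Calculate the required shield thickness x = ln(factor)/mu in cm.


x = ln(factor) / mu
x = ln(713) / 0.574
x = 11.445 cm

11.445


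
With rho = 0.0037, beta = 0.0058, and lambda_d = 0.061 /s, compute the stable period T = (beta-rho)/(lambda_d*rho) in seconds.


T = (beta - rho) / (lambda_d * rho)
T = (0.0058 - 0.0037) / (0.061 * 0.0037)
T = 9.3044 s

9.3044


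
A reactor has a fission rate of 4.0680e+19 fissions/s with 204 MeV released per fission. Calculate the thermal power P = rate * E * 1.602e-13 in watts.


P = fission_rate * E_MeV * 1.602e-13
P = 4.0680e+19 * 204 * 1.602e-13
P = 1.3295e+09 W

1.3295e+09


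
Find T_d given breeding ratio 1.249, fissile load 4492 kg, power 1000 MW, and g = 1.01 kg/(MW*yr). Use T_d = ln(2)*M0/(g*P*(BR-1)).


Breeding gain G = BR - 1 = 1.249 - 1 = 0.249
Fissile production rate = g * P * G = 1.01 * 1000 * 0.249 = 251.49 kg/yr
T_d = ln(2) * M0 / (g * P * G)
T_d = ln(2) * 4492 / 251.49 = 12.381 yr

12.381


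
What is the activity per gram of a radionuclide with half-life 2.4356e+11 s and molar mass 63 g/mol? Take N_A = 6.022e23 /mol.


lambda = ln(2) / t_half = ln(2) / 2.4356e+11 = 2.845899e-12 /s
SA = lambda * N_A / M
SA = 2.845899e-12 * 6.022e23 / 63
SA = 2.7203e+10 Bq/g

2.7203e+10


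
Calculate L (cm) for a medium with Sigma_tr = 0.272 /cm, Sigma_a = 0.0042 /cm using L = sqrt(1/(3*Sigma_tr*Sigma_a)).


D = 1 / (3 * Sigma_tr) = 1 / (3 * 0.272) = 1.225490 cm
L = sqrt(D / Sigma_a)
L = sqrt(1.225490 / 0.0042)
L = 17.082 cm

17.082


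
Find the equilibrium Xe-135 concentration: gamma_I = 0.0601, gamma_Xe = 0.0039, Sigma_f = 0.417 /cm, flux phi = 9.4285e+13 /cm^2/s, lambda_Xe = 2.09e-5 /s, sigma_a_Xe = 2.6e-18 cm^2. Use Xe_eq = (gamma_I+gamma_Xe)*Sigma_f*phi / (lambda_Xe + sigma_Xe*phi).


Xe_eq = (gamma_I + gamma_Xe) * Sigma_f * phi / (lambda_Xe + sigma_Xe * phi)
Numerator = (0.0601 + 0.0039) * 0.417 * 9.4285e+13 = 2.516278e+12
Denominator = 2.09e-5 + 2.6e-18 * 9.4285e+13 = 2.660410e-04
Xe_eq = 2.516278e+12 / 2.660410e-04 = 9.4582e+15 /cm^3

9.4582e+15


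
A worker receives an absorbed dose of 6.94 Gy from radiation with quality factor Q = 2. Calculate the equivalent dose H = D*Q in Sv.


H = D * Q
H = 6.94 * 2
H = 13.880 Sv

13.880


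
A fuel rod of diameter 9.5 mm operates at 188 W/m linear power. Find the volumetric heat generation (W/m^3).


r = D / 2 / 1000 = 9.5 / 2 / 1000 = 0.00475 m
q''' = q' / (pi * r^2)
q''' = 188 / (pi * 0.00475^2)
q''' = 2.6523e+06 W/m^3

2.6523e+06


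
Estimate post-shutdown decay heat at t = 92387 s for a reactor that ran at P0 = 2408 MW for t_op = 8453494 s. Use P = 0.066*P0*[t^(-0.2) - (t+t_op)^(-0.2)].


P/P0 = 0.066 * [t^(-0.2) - (t + t_op)^(-0.2)]
P/P0 = 0.066 * [92387^(-0.2) - (92387 + 8453494)^(-0.2)]
P/P0 = 0.066 * [0.1015963 - 0.04108172] = 0.003993962
P = 2408 * 0.003993962 = 9.6175 MW

9.6175


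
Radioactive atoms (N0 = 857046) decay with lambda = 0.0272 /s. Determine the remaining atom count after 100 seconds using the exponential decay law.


N = N0 * exp(-lambda * t)
N = 857046 * exp(-0.0272 * 100)
N = 56458

56458


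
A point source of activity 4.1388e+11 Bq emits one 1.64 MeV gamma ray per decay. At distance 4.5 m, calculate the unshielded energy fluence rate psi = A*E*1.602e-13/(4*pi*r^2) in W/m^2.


psi = A * E * 1.602e-13 / (4*pi*r^2)
psi = 4.1388e+11 * 1.64 * 1.602e-13 / (4*pi*4.5^2)
psi = 4.2731e-04 W/m^2

4.2731e-04


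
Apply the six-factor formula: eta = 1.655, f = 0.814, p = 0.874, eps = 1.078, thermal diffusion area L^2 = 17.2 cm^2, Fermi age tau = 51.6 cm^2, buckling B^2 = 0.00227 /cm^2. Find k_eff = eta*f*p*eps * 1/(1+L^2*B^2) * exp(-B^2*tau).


k_inf = eta*f*p*eps = 1.655*0.814*0.874*1.078 = 1.269266
P_TNL = 1/(1 + L^2*B^2) = 1/(1 + 17.2*0.00227) = 0.9624232
P_FNL = exp(-B^2*tau) = exp(-0.00227*51.6) = 0.8894678
k_eff = k_inf * P_TNL * P_FNL = 1.269266 * 0.9624232 * 0.8894678
k_eff = 1.0865

1.0865


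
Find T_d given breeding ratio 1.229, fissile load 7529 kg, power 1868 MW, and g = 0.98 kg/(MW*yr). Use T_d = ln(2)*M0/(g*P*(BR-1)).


Breeding gain G = BR - 1 = 1.229 - 1 = 0.229
Fissile production rate = g * P * G = 0.98 * 1868 * 0.229 = 419.21656 kg/yr
T_d = ln(2) * M0 / (g * P * G)
T_d = ln(2) * 7529 / 419.21656 = 12.449 yr

12.449


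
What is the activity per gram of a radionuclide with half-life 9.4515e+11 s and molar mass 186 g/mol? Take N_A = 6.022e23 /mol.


lambda = ln(2) / t_half = ln(2) / 9.4515e+11 = 7.333727e-13 /s
SA = lambda * N_A / M
SA = 7.333727e-13 * 6.022e23 / 186
SA = 2.3744e+09 Bq/g

2.3744e+09


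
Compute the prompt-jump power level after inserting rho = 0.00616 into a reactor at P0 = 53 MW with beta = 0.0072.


P1/P0 = beta / (beta - rho)
P1/P0 = 0.0072 / (0.0072 - 0.00616) = 6.923077
P1 = 53 * 6.923077 = 366.92 MW

366.92


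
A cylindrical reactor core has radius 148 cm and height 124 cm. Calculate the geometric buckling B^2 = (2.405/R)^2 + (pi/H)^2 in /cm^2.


B^2 = (2.405/R)^2 + (pi/H)^2
B^2 = (2.405/148)^2 + (pi/124)^2
B^2 = 9.0595e-04 /cm^2

9.0595e-04


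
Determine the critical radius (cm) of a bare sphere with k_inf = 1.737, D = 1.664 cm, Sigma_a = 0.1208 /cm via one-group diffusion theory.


L^2 = D / Sigma_a = 1.664 / 0.1208 = 13.77483 cm^2
B_m^2 = (k_inf - 1) / L^2 = (1.737 - 1) / 13.77483 = 0.05350338 /cm^2
For a bare sphere: B_g = pi/R, so R_c = pi / sqrt(B_m^2)
R_c = pi / sqrt(0.05350338) = 13.582 cm

13.582


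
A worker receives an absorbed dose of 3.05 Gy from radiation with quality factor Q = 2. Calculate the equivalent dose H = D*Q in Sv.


H = D * Q
H = 3.05 * 2
H = 6.1000 Sv

6.1000


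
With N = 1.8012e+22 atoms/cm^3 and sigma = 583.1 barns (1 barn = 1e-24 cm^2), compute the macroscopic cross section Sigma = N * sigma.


Sigma = N * sigma_barns * 1e-24
Sigma = 1.8012e+22 * 583.1 * 1e-24
Sigma = 10.503 /cm

10.503


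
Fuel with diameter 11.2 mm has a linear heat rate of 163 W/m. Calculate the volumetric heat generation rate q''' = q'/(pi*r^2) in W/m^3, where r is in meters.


r = D / 2 / 1000 = 11.2 / 2 / 1000 = 0.0056 m
q''' = q' / (pi * r^2)
q''' = 163 / (pi * 0.0056^2)
q''' = 1.6545e+06 W/m^3

1.6545e+06


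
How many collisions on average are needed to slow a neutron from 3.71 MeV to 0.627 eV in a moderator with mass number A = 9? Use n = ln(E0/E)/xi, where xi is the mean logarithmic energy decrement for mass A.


xi = 1 + (A-1)^2/(2A)*ln((A-1)/(A+1)) = 0.2066007 (for A = 9)
n = ln(E0/E) / xi
n = ln(3.71e6 / 0.627) / 0.2066007
n = ln(5.917065e+06) / 0.2066007 = 75.476

75.476


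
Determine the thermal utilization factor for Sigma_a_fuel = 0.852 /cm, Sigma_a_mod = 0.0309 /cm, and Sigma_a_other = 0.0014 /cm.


f = Sigma_a_fuel / (Sigma_a_fuel + Sigma_a_mod + Sigma_a_other)
f = 0.852 / (0.852 + 0.0309 + 0.0014)
f = 0.96347

0.96347


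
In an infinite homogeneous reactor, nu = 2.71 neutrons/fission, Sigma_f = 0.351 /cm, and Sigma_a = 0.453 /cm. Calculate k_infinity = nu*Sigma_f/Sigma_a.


k_inf = nu * Sigma_f / Sigma_a
k_inf = 2.71 * 0.351 / 0.453
k_inf = 2.0998

2.0998


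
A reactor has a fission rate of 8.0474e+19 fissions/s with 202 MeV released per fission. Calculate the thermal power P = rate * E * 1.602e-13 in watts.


P = fission_rate * E_MeV * 1.602e-13
P = 8.0474e+19 * 202 * 1.602e-13
P = 2.6042e+09 W

2.6042e+09


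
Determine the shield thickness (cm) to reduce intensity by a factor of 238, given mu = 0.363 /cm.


x = ln(factor) / mu
x = ln(238) / 0.363
x = 15.075 cm

15.075


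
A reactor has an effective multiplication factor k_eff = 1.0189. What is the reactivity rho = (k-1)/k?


rho = (k_eff - 1) / k_eff
rho = (1.0189 - 1) / 1.0189
rho = 0.018549

0.018549


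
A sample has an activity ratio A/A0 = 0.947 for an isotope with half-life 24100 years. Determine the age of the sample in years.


lambda = ln(2) / t_half = ln(2) / 24100 = 2.876129e-05 /yr
t = -ln(A/A0) / lambda
t = -ln(0.947) / 2.876129e-05
t = 1893.4 yr

1893.4


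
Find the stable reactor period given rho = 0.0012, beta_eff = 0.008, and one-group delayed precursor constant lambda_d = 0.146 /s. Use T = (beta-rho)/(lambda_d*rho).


T = (beta - rho) / (lambda_d * rho)
T = (0.008 - 0.0012) / (0.146 * 0.0012)
T = 38.813 s

38.813


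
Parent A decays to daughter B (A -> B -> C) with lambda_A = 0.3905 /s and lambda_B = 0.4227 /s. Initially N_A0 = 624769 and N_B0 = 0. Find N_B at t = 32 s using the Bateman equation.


N_B(t) = lambda_A * N_A0 / (lambda_B - lambda_A) * [exp(-lambda_A*t) - exp(-lambda_B*t)]
exp(-0.3905*32) = 3.741590e-06; exp(-0.4227*32) = 1.335239e-06
N_B = 0.3905 * 624769 / (0.4227 - 0.3905) * (3.741590e-06 - 1.335239e-06)
N_B = 18.232

18.232


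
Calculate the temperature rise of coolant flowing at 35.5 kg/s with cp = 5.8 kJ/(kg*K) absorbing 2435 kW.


dT = Q / (m_dot * cp)
dT = 2435 / (35.5 * 5.8)
dT = 11.826 C

11.826


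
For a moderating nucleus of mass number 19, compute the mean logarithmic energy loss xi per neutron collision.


xi = 1 + (A-1)^2/(2A) * ln((A-1)/(A+1))
xi = 1 + (19-1)^2/(2*19) * ln((19-1)/(19 +1))
xi = 0.10166

0.10166


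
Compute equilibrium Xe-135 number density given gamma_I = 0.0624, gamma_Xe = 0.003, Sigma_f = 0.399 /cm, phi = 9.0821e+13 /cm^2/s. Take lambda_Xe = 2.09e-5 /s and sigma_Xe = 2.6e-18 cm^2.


Xe_eq = (gamma_I + gamma_Xe) * Sigma_f * phi / (lambda_Xe + sigma_Xe * phi)
Numerator = (0.0624 + 0.003) * 0.399 * 9.0821e+13 = 2.369938e+12
Denominator = 2.09e-5 + 2.6e-18 * 9.0821e+13 = 2.570346e-04
Xe_eq = 2.369938e+12 / 2.570346e-04 = 9.2203e+15 /cm^3

9.2203e+15


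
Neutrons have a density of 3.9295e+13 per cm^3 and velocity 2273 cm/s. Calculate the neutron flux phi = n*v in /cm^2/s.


phi = n * v
phi = 3.9295e+13 * 2273
phi = 8.9318e+16 /cm^2/s

8.9318e+16


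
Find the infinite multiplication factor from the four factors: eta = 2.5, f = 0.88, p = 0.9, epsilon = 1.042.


k_inf = eta * f * p * epsilon
k_inf = 2.5 * 0.88 * 0.9 * 1.042
k_inf = 2.0632

2.0632


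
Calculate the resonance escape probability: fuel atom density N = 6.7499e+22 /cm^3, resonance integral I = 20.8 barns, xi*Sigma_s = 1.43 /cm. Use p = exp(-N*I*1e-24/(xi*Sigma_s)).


p = exp(-N * I * 1e-24 / (xi*Sigma_s))
p = exp(-6.7499e+22 * 20.8 * 1e-24 / 1.43)
p = 0.37463

0.37463


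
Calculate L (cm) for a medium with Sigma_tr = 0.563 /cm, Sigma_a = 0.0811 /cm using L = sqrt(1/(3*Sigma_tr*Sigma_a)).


D = 1 / (3 * Sigma_tr) = 1 / (3 * 0.563) = 0.5920663 cm
L = sqrt(D / Sigma_a)
L = sqrt(0.5920663 / 0.0811)
L = 2.7019 cm

2.7019


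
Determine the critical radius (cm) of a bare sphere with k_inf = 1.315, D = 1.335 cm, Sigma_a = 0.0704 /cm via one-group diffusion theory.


L^2 = D / Sigma_a = 1.335 / 0.0704 = 18.96307 cm^2
B_m^2 = (k_inf - 1) / L^2 = (1.315 - 1) / 18.96307 = 0.01661123 /cm^2
For a bare sphere: B_g = pi/R, so R_c = pi / sqrt(B_m^2)
R_c = pi / sqrt(0.01661123) = 24.375 cm

24.375


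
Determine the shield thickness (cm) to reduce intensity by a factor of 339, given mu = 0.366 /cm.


x = ln(factor) / mu
x = ln(339) / 0.366
x = 15.918 cm

15.918


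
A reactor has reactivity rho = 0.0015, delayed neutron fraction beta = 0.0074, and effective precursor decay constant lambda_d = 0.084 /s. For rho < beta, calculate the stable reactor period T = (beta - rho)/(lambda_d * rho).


T = (beta - rho) / (lambda_d * rho)
T = (0.0074 - 0.0015) / (0.084 * 0.0015)
T = 46.825 s

46.825


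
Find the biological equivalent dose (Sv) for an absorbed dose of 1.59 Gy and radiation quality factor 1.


H = D * Q
H = 1.59 * 1
H = 1.5900 Sv

1.5900


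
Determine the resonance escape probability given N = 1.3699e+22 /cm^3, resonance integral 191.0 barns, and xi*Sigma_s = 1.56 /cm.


p = exp(-N * I * 1e-24 / (xi*Sigma_s))
p = exp(-1.3699e+22 * 191.0 * 1e-24 / 1.56)
p = 0.18689

0.18689


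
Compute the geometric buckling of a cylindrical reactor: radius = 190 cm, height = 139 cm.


B^2 = (2.405/R)^2 + (pi/H)^2
B^2 = (2.405/190)^2 + (pi/139)^2
B^2 = 6.7104e-04 /cm^2

6.7104e-04


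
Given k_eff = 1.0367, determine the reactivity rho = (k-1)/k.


rho = (k_eff - 1) / k_eff
rho = (1.0367 - 1) / 1.0367
rho = 0.035401

0.035401


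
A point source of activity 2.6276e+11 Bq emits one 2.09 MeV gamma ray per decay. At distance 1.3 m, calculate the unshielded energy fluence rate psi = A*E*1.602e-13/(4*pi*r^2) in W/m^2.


psi = A * E * 1.602e-13 / (4*pi*r^2)
psi = 2.6276e+11 * 2.09 * 1.602e-13 / (4*pi*1.3^2)
psi = 0.0041426 W/m^2

0.0041426


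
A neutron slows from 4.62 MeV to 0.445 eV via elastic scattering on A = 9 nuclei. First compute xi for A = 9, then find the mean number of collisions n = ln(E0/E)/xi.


xi = 1 + (A-1)^2/(2A)*ln((A-1)/(A+1)) = 0.2066007 (for A = 9)
n = ln(E0/E) / xi
n = ln(4.62e6 / 0.445) / 0.2066007
n = ln(1.038202e+07) / 0.2066007 = 78.197

78.197


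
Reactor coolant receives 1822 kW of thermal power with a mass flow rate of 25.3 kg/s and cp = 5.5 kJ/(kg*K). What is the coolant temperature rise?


dT = Q / (m_dot * cp)
dT = 1822 / (25.3 * 5.5)
dT = 13.094 C

13.094


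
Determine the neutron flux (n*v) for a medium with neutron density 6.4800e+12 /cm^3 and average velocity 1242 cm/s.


phi = n * v
phi = 6.4800e+12 * 1242
phi = 8.0482e+15 /cm^2/s

8.0482e+15


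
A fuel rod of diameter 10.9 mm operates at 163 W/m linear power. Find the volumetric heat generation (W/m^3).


r = D / 2 / 1000 = 10.9 / 2 / 1000 = 0.00545 m
q''' = q' / (pi * r^2)
q''' = 163 / (pi * 0.00545^2)
q''' = 1.7468e+06 W/m^3

1.7468e+06


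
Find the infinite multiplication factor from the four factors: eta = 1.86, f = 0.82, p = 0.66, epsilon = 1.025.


k_inf = eta * f * p * epsilon
k_inf = 1.86 * 0.82 * 0.66 * 1.025
k_inf = 1.0318

1.0318


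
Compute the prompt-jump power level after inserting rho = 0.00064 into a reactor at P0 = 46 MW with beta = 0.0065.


P1/P0 = beta / (beta - rho)
P1/P0 = 0.0065 / (0.0065 - 0.00064) = 1.109215
P1 = 46 * 1.109215 = 51.024 MW

51.024


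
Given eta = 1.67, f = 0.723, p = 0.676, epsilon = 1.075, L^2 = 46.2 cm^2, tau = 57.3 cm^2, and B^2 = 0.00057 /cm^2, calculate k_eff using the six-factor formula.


k_inf = eta*f*p*eps = 1.67*0.723*0.676*1.075 = 0.8774248
P_TNL = 1/(1 + L^2*B^2) = 1/(1 + 46.2*0.00057) = 0.9743417
P_FNL = exp(-B^2*tau) = exp(-0.00057*57.3) = 0.9678666
k_eff = k_inf * P_TNL * P_FNL = 0.8774248 * 0.9743417 * 0.9678666
k_eff = 0.82744

0.82744


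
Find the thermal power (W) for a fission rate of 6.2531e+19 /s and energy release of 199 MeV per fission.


P = fission_rate * E_MeV * 1.602e-13
P = 6.2531e+19 * 199 * 1.602e-13
P = 1.9935e+09 W

1.9935e+09


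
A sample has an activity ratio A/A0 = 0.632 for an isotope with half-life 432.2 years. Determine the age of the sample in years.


lambda = ln(2) / t_half = ln(2) / 432.2 = 0.001603765 /yr
t = -ln(A/A0) / lambda
t = -ln(0.632) / 0.001603765
t = 286.12 yr

286.12


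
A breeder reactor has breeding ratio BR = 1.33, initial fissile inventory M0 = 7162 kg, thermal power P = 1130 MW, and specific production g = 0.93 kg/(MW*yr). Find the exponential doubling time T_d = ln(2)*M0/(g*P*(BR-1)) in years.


Breeding gain G = BR - 1 = 1.33 - 1 = 0.33
Fissile production rate = g * P * G = 0.93 * 1130 * 0.33 = 346.797 kg/yr
T_d = ln(2) * M0 / (g * P * G)
T_d = ln(2) * 7162 / 346.797 = 14.315 yr

14.315


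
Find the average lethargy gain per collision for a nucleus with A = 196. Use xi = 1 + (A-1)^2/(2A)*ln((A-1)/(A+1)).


xi = 1 + (A-1)^2/(2A) * ln((A-1)/(A+1))
xi = 1 + (196-1)^2/(2*196) * ln((196-1)/(196 +1))
xi = 0.010169

0.010169


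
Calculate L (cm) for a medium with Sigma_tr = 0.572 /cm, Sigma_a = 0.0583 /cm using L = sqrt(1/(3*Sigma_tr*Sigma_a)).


D = 1 / (3 * Sigma_tr) = 1 / (3 * 0.572) = 0.5827506 cm
L = sqrt(D / Sigma_a)
L = sqrt(0.5827506 / 0.0583)
L = 3.1616 cm

3.1616


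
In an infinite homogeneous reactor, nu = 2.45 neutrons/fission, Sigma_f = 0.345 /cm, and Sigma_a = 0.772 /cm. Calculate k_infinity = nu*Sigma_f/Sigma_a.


k_inf = nu * Sigma_f / Sigma_a
k_inf = 2.45 * 0.345 / 0.772
k_inf = 1.0949

1.0949


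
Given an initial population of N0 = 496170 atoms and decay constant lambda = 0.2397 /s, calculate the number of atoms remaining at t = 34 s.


N = N0 * exp(-lambda * t)
N = 496170 * exp(-0.2397 * 34)
N = 143.29

143.29


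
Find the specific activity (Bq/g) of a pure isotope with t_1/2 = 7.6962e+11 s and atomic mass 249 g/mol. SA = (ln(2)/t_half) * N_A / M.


lambda = ln(2) / t_half = ln(2) / 7.6962e+11 = 9.006356e-13 /s
SA = lambda * N_A / M
SA = 9.006356e-13 * 6.022e23 / 249
SA = 2.1782e+09 Bq/g

2.1782e+09


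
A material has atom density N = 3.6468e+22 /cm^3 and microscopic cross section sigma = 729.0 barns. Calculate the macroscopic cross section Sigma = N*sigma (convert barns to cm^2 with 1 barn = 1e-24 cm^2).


Sigma = N * sigma_barns * 1e-24
Sigma = 3.6468e+22 * 729.0 * 1e-24
Sigma = 26.585 /cm

26.585


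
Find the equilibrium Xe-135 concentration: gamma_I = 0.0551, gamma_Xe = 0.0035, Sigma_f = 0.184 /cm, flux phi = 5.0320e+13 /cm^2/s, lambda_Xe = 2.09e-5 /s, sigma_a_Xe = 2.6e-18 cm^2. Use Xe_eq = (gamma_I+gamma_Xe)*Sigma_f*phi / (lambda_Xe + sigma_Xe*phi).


Xe_eq = (gamma_I + gamma_Xe) * Sigma_f * phi / (lambda_Xe + sigma_Xe * phi)
Numerator = (0.0551 + 0.0035) * 0.184 * 5.0320e+13 = 5.425704e+11
Denominator = 2.09e-5 + 2.6e-18 * 5.0320e+13 = 1.517320e-04
Xe_eq = 5.425704e+11 / 1.517320e-04 = 3.5758e+15 /cm^3

3.5758e+15


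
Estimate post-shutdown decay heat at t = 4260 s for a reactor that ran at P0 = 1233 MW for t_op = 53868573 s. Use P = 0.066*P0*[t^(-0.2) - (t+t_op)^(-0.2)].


P/P0 = 0.066 * [t^(-0.2) - (t + t_op)^(-0.2)]
P/P0 = 0.066 * [4260^(-0.2) - (4260 + 53868573)^(-0.2)]
P/P0 = 0.066 * [0.1879828 - 0.02842667] = 0.01053070
P = 1233 * 0.01053070 = 12.984 MW

12.984


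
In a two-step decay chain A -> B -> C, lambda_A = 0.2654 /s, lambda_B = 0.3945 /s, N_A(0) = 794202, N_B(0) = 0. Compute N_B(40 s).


N_B(t) = lambda_A * N_A0 / (lambda_B - lambda_A) * [exp(-lambda_A*t) - exp(-lambda_B*t)]
exp(-0.2654*40) = 2.452053e-05; exp(-0.3945*40) = 1.402275e-07
N_B = 0.2654 * 794202 / (0.3945 - 0.2654) * (2.452053e-05 - 1.402275e-07)
N_B = 39.806

39.806


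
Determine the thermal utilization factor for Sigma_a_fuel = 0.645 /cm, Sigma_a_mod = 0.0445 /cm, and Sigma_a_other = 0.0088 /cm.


f = Sigma_a_fuel / (Sigma_a_fuel + Sigma_a_mod + Sigma_a_other)
f = 0.645 / (0.645 + 0.0445 + 0.0088)
f = 0.92367

0.92367
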